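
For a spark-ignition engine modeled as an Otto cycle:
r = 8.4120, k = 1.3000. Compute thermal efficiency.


r^(k-1) = 1.8944
eta = 1 - 1/1.8944 = 0.4721 = 47.2126%

47.2126%


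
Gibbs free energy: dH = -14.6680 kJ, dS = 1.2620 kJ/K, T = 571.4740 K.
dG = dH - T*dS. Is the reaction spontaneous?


T*dS = 571.4740 * 1.2620 = 721.2002 kJ
dG = -14.6680 - 721.2002 = -735.8682 kJ (spontaneous)

dG = -735.8682 kJ, spontaneous


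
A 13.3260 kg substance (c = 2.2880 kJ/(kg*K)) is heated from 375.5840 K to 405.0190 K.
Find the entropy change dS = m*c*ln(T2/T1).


T2/T1 = 1.0784
ln(T2/T1) = 0.0755
dS = 13.3260 * 2.2880 * 0.0755 = 2.3005 kJ/K

2.3005 kJ/K


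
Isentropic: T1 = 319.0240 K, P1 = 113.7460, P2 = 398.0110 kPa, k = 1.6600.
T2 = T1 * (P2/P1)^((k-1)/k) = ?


(k-1)/k = 0.3976
(P2/P1)^exp = 1.6454
T2 = 319.0240 * 1.6454 = 524.9237 K

524.9237 K


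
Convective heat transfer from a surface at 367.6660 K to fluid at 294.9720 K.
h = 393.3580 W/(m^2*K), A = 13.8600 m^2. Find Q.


dT = 72.6940 K
Q = 393.3580 * 13.8600 * 72.6940 = 396323.4630 W

396323.4630 W


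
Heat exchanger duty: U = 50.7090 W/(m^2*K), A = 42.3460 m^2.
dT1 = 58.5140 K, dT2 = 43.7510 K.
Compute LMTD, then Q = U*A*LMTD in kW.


LMTD = 50.7753 K
Q = 50.7090 * 42.3460 * 50.7753 = 109030.9980 W = 109.0310 kW

109.0310 kW


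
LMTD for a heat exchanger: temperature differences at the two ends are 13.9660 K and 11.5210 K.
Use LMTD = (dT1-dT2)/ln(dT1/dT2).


dT1/dT2 = 1.2122
ln(dT1/dT2) = 0.1925
LMTD = 2.4450 / 0.1925 = 12.7043 K

12.7043 K


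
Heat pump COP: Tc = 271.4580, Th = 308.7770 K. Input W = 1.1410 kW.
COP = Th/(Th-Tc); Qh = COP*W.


COP = 308.7770 / 37.3190 = 8.2740
Qh = 8.2740 * 1.1410 = 9.4406 kW

COP = 8.2740, Qh = 9.4406 kW


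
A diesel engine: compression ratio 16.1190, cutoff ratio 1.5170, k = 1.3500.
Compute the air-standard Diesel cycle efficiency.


r^(k-1) = 2.6459
rc^k = 1.7552
eta = 0.5910 = 59.1042%

59.1042%


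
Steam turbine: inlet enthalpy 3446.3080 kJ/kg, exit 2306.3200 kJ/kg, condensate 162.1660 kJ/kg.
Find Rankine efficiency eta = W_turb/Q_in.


W = 1139.9880 kJ/kg
Q_in = 3284.1420 kJ/kg
eta = 0.3471 = 34.7119%

eta = 34.7119%


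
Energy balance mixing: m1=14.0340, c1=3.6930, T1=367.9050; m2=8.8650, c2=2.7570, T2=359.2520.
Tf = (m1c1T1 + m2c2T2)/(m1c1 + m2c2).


num = 27848.0273
den = 76.2684
Tf = 365.1321 K

365.1321 K


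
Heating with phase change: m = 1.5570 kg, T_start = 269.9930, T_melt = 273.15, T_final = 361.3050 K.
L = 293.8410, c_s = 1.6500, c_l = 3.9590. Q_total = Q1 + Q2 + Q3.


Q1 (sensible, solid) = 1.5570 * 1.6500 * 3.1570 = 8.1105 kJ
Q2 (latent) = 1.5570 * 293.8410 = 457.5104 kJ
Q3 (sensible, liquid) = 1.5570 * 3.9590 * 88.1550 = 543.4018 kJ
Q_total = 1009.0227 kJ

1009.0227 kJ


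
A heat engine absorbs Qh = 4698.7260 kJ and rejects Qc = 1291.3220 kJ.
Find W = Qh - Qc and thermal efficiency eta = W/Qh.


W = 4698.7260 - 1291.3220 = 3407.4040 kJ
eta = 3407.4040 / 4698.7260 = 0.7252 = 72.5176%

W = 3407.4040 kJ, eta = 72.5176%


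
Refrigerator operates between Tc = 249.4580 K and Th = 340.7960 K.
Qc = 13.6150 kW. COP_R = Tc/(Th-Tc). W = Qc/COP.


COP = 249.4580 / 91.3380 = 2.7312
W = 13.6150 / 2.7312 = 4.9851 kW

COP = 2.7312, W = 4.9851 kW


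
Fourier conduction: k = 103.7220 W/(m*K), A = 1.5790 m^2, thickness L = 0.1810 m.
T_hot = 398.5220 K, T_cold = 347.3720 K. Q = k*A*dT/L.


dT = 51.1500 K
Q = 103.7220 * 1.5790 * 51.1500 / 0.1810 = 46282.8480 W

46282.8480 W


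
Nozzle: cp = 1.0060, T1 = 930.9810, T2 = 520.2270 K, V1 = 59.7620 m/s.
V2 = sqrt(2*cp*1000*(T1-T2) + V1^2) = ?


dT = 410.7540 K
2*cp*1000*dT = 826437.0480
V1^2 = 3571.4966
V2 = sqrt(830008.5446) = 911.0480 m/s

911.0480 m/s


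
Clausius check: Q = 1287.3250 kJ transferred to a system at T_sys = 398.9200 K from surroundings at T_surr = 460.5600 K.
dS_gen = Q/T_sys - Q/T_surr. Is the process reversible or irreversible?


dS_sys = 1287.3250/398.9200 = 3.2270 kJ/K
dS_surr = -1287.3250/460.5600 = -2.7951 kJ/K
dS_gen = 3.2270 - 2.7951 = 0.4319 kJ/K (irreversible)

dS_gen = 0.4319 kJ/K, irreversible


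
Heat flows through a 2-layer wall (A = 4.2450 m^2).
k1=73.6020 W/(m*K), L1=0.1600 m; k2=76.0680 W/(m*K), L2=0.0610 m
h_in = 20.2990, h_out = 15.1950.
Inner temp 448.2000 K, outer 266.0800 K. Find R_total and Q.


R_conv_in = 1/(20.2990*4.2450) = 0.0116
R_1 = 0.1600/(73.6020*4.2450) = 0.0005
R_2 = 0.0610/(76.0680*4.2450) = 0.0002
R_conv_out = 1/(15.1950*4.2450) = 0.0155
R_total = 0.0278 K/W
Q = 182.1200 / 0.0278 = 6548.8926 W

R_total = 0.0278 K/W, Q = 6548.8926 W


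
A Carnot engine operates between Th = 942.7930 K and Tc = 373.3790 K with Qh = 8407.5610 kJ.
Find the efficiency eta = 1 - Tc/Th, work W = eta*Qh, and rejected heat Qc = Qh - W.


eta = 1 - 373.3790/942.7930 = 0.6040
W = 0.6040 * 8407.5610 = 5077.8728 kJ
Qc = 8407.5610 - 5077.8728 = 3329.6882 kJ

eta = 60.3965%, W = 5077.8728 kJ, Qc = 3329.6882 kJ


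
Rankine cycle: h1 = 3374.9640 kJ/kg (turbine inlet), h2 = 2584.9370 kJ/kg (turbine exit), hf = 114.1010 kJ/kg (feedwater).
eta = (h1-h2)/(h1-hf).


W = 790.0270 kJ/kg
Q_in = 3260.8630 kJ/kg
eta = 0.2423 = 24.2275%

eta = 24.2275%


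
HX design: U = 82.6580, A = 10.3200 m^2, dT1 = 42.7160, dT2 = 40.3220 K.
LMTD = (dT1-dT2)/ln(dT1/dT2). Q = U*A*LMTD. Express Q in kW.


LMTD = 41.5075 K
Q = 82.6580 * 10.3200 * 41.5075 = 35407.1610 W = 35.4072 kW

35.4072 kW


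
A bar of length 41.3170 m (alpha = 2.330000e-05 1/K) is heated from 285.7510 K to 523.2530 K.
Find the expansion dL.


dT = 237.5020 K
dL = 2.330000e-05 * 41.3170 * 237.5020 = 0.228640 m
L_final = 41.545640 m

dL = 0.228640 m


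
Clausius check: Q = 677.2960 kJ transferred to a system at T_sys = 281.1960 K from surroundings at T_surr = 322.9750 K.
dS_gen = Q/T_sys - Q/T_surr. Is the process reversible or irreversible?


dS_sys = 677.2960/281.1960 = 2.4086 kJ/K
dS_surr = -677.2960/322.9750 = -2.0971 kJ/K
dS_gen = 2.4086 - 2.0971 = 0.3116 kJ/K (irreversible)

dS_gen = 0.3116 kJ/K, irreversible


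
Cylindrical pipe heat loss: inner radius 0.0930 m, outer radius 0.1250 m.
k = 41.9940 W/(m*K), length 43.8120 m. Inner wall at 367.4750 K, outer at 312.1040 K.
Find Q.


dT = 55.3710 K
ln(ro/ri) = 0.2957
Q = 2*pi*41.9940*43.8120*55.3710 / 0.2957 = 2164563.4149 W

2164563.4149 W


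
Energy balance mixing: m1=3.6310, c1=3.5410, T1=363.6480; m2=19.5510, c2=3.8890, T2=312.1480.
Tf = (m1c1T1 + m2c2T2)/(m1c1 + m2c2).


num = 28409.3680
den = 88.8912
Tf = 319.5970 K

319.5970 K


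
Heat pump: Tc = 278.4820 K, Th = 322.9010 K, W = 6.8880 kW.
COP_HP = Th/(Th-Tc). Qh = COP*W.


COP = 322.9010 / 44.4190 = 7.2694
Qh = 7.2694 * 6.8880 = 50.0719 kW

COP = 7.2694, Qh = 50.0719 kW


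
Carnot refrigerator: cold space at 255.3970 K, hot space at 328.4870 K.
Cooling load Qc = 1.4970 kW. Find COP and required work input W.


COP = 255.3970 / 73.0900 = 3.4943
W = 1.4970 / 3.4943 = 0.4284 kW

COP = 3.4943, W = 0.4284 kW


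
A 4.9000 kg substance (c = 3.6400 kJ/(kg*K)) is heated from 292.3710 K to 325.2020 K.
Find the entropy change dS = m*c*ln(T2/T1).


T2/T1 = 1.1123
ln(T2/T1) = 0.1064
dS = 4.9000 * 3.6400 * 0.1064 = 1.8982 kJ/K

1.8982 kJ/K


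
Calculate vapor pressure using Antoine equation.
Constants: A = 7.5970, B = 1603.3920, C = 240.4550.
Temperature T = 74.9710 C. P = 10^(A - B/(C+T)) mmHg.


C+T = 315.4260
B/(C+T) = 5.0833
log10(P) = 7.5970 - 5.0833 = 2.5137
P = 10^2.5137 = 326.3933 mmHg

326.3933 mmHg


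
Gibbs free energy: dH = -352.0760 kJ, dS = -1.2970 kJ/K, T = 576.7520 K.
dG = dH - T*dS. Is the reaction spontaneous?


T*dS = 576.7520 * -1.2970 = -748.0473 kJ
dG = -352.0760 + 748.0473 = 395.9713 kJ (non-spontaneous)

dG = 395.9713 kJ, non-spontaneous


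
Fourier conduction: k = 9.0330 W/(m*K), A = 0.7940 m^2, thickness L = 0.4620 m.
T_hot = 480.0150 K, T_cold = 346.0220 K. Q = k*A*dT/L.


dT = 133.9930 K
Q = 9.0330 * 0.7940 * 133.9930 / 0.4620 = 2080.1404 W

2080.1404 W


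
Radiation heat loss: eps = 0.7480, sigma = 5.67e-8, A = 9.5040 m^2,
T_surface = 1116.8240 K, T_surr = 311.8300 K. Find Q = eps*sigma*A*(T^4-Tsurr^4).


T^4 = 1.5557e+12
Tsurr^4 = 9.4552e+09
Q = 0.7480 * 5.67e-8 * 9.5040 * 1.5463e+12 = 623279.0254 W

623279.0254 W


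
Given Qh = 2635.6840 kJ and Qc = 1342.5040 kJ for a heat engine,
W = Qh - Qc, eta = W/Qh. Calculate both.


W = 2635.6840 - 1342.5040 = 1293.1800 kJ
eta = 1293.1800 / 2635.6840 = 0.4906 = 49.0643%

W = 1293.1800 kJ, eta = 49.0643%


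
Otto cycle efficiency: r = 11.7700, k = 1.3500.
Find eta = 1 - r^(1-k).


r^(k-1) = 2.3701
eta = 1 - 1/2.3701 = 0.5781 = 57.8082%

57.8082%


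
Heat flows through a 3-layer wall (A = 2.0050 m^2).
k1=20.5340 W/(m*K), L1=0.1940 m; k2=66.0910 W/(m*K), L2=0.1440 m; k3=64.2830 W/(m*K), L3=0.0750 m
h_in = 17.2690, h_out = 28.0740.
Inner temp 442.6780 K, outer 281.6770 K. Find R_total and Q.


R_conv_in = 1/(17.2690*2.0050) = 0.0289
R_1 = 0.1940/(20.5340*2.0050) = 0.0047
R_2 = 0.1440/(66.0910*2.0050) = 0.0011
R_3 = 0.0750/(64.2830*2.0050) = 0.0006
R_conv_out = 1/(28.0740*2.0050) = 0.0178
R_total = 0.0530 K/W
Q = 161.0010 / 0.0530 = 3036.1646 W

R_total = 0.0530 K/W, Q = 3036.1646 W


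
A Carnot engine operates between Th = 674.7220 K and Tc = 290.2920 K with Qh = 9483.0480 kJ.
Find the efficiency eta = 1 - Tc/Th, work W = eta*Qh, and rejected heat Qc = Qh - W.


eta = 1 - 290.2920/674.7220 = 0.5698
W = 0.5698 * 9483.0480 = 5403.0670 kJ
Qc = 9483.0480 - 5403.0670 = 4079.9810 kJ

eta = 56.9761%, W = 5403.0670 kJ, Qc = 4079.9810 kJ


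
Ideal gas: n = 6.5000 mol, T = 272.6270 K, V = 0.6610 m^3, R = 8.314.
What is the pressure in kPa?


P = nRT/V = 6.5000 * 8.314 * 272.6270 / 0.6610
= 14733.0357 / 0.6610 = 22289.0101 Pa = 22.2890 kPa

22.2890 kPa


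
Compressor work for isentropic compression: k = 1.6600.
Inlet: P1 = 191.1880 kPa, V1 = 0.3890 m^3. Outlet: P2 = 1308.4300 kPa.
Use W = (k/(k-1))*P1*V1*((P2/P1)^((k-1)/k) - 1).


(k-1)/k = 0.3976
(P2/P1)^exp = 2.1483
W = 2.5152 * 191.1880 * 0.3890 * (2.1483 - 1) = 214.8054 kJ

214.8054 kJ


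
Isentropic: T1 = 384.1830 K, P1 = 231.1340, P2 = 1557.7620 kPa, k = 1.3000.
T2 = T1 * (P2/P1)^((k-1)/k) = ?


(k-1)/k = 0.2308
(P2/P1)^exp = 1.5532
T2 = 384.1830 * 1.5532 = 596.7084 K

596.7084 K


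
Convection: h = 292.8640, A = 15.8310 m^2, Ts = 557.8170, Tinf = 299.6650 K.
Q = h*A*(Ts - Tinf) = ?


dT = 258.1520 K
Q = 292.8640 * 15.8310 * 258.1520 = 1196877.8580 W

1196877.8580 W


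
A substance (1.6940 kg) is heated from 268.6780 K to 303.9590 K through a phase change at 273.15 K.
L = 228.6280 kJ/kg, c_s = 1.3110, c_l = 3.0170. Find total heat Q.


Q1 (sensible, solid) = 1.6940 * 1.3110 * 4.4720 = 9.9316 kJ
Q2 (latent) = 1.6940 * 228.6280 = 387.2958 kJ
Q3 (sensible, liquid) = 1.6940 * 3.0170 * 30.8090 = 157.4586 kJ
Q_total = 554.6860 kJ

554.6860 kJ


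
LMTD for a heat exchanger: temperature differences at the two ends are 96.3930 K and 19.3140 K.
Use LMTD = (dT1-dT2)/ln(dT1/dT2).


dT1/dT2 = 4.9908
ln(dT1/dT2) = 1.6076
LMTD = 77.0790 / 1.6076 = 47.9465 K

47.9465 K


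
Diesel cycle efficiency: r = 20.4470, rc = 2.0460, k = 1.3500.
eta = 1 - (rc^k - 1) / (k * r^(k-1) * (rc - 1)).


r^(k-1) = 2.8755
rc^k = 2.6286
eta = 0.5989 = 59.8925%

59.8925%


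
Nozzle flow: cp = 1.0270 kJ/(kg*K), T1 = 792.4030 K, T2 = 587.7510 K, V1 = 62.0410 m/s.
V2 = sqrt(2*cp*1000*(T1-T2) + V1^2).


dT = 204.6520 K
2*cp*1000*dT = 420355.2080
V1^2 = 3849.0857
V2 = sqrt(424204.2937) = 651.3097 m/s

651.3097 m/s


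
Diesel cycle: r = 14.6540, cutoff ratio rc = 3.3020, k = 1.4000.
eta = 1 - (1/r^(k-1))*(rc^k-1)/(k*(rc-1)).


r^(k-1) = 2.9267
rc^k = 5.3246
eta = 0.5415 = 54.1509%

54.1509%


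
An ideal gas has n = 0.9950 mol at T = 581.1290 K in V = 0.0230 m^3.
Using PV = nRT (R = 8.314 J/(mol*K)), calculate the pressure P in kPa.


P = nRT/V = 0.9950 * 8.314 * 581.1290 / 0.0230
= 4807.3490 / 0.0230 = 209015.1728 Pa = 209.0152 kPa

209.0152 kPa


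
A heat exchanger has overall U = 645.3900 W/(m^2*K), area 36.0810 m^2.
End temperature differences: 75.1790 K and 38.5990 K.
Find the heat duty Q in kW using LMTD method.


LMTD = 54.8717 K
Q = 645.3900 * 36.0810 * 54.8717 = 1277760.6313 W = 1277.7606 kW

1277.7606 kW


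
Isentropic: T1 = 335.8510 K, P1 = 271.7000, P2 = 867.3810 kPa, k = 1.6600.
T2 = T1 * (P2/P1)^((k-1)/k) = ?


(k-1)/k = 0.3976
(P2/P1)^exp = 1.5865
T2 = 335.8510 * 1.5865 = 532.8194 K

532.8194 K


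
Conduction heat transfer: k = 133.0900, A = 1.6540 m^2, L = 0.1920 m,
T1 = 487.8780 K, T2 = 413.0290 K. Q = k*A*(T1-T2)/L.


dT = 74.8490 K
Q = 133.0900 * 1.6540 * 74.8490 / 0.1920 = 85815.4934 W

85815.4934 W


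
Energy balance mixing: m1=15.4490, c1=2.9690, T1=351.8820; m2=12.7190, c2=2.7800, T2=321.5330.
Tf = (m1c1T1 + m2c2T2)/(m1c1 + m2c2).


num = 27509.1795
den = 81.2269
Tf = 338.6708 K

338.6708 K


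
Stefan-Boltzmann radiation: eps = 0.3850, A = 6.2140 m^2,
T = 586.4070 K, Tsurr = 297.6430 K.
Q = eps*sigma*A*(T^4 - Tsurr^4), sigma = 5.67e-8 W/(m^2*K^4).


T^4 = 1.1825e+11
Tsurr^4 = 7.8484e+09
Q = 0.3850 * 5.67e-8 * 6.2140 * 1.1040e+11 = 14975.6404 W

14975.6404 W


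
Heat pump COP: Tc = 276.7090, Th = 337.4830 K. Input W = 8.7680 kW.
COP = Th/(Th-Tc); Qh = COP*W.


COP = 337.4830 / 60.7740 = 5.5531
Qh = 5.5531 * 8.7680 = 48.6894 kW

COP = 5.5531, Qh = 48.6894 kW


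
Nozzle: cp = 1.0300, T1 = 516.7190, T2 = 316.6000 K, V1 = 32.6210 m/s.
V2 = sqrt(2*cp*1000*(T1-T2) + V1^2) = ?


dT = 200.1190 K
2*cp*1000*dT = 412245.1400
V1^2 = 1064.1296
V2 = sqrt(413309.2696) = 642.8913 m/s

642.8913 m/s


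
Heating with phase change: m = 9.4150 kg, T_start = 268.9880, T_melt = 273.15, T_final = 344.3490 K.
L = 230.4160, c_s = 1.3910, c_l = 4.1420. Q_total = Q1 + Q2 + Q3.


Q1 (sensible, solid) = 9.4150 * 1.3910 * 4.1620 = 54.5067 kJ
Q2 (latent) = 9.4150 * 230.4160 = 2169.3666 kJ
Q3 (sensible, liquid) = 9.4150 * 4.1420 * 71.1990 = 2776.5424 kJ
Q_total = 5000.4157 kJ

5000.4157 kJ


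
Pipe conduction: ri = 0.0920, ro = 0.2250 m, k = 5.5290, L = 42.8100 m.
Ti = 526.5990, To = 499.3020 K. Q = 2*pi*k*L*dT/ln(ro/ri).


dT = 27.2970 K
ln(ro/ri) = 0.8943
Q = 2*pi*5.5290*42.8100*27.2970 / 0.8943 = 45393.9142 W

45393.9142 W


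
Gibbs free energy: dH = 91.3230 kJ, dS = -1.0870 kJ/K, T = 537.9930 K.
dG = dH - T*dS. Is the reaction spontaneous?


T*dS = 537.9930 * -1.0870 = -584.7984 kJ
dG = 91.3230 + 584.7984 = 676.1214 kJ (non-spontaneous)

dG = 676.1214 kJ, non-spontaneous


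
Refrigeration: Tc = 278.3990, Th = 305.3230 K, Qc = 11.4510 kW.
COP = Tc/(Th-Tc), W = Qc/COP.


COP = 278.3990 / 26.9240 = 10.3402
W = 11.4510 / 10.3402 = 1.1074 kW

COP = 10.3402, W = 1.1074 kW


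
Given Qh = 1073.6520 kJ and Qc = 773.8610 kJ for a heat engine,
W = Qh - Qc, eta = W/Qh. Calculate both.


W = 1073.6520 - 773.8610 = 299.7910 kJ
eta = 299.7910 / 1073.6520 = 0.2792 = 27.9225%

W = 299.7910 kJ, eta = 27.9225%


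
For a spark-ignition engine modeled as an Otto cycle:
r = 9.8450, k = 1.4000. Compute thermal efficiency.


r^(k-1) = 2.4962
eta = 1 - 1/2.4962 = 0.5994 = 59.9397%

59.9397%


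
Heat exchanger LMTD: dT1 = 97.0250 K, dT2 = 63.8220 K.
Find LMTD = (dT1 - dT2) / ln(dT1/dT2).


dT1/dT2 = 1.5202
ln(dT1/dT2) = 0.4189
LMTD = 33.2030 / 0.4189 = 79.2679 K

79.2679 K


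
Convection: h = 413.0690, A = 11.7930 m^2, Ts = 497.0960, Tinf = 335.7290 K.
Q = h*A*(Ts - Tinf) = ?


dT = 161.3670 K
Q = 413.0690 * 11.7930 * 161.3670 = 786070.7329 W

786070.7329 W


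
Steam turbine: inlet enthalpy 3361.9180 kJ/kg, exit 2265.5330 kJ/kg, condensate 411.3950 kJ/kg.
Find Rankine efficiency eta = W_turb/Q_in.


W = 1096.3850 kJ/kg
Q_in = 2950.5230 kJ/kg
eta = 0.3716 = 37.1590%

eta = 37.1590%


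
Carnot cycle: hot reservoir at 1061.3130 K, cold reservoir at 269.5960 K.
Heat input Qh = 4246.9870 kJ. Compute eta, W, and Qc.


eta = 1 - 269.5960/1061.3130 = 0.7460
W = 0.7460 * 4246.9870 = 3168.1623 kJ
Qc = 4246.9870 - 3168.1623 = 1078.8247 kJ

eta = 74.5979%, W = 3168.1623 kJ, Qc = 1078.8247 kJ


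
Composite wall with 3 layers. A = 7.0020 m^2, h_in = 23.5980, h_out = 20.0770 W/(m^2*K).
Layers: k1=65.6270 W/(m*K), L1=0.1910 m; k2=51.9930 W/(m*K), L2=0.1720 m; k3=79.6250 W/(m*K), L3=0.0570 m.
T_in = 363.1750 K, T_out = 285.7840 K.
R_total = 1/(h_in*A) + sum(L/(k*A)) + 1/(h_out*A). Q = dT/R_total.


R_conv_in = 1/(23.5980*7.0020) = 0.0061
R_1 = 0.1910/(65.6270*7.0020) = 0.0004
R_2 = 0.1720/(51.9930*7.0020) = 0.0005
R_3 = 0.0570/(79.6250*7.0020) = 0.0001
R_conv_out = 1/(20.0770*7.0020) = 0.0071
R_total = 0.0142 K/W
Q = 77.3910 / 0.0142 = 5467.0778 W

R_total = 0.0142 K/W, Q = 5467.0778 W


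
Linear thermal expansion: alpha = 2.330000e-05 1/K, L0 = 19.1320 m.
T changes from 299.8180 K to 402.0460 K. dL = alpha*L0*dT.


dT = 102.2280 K
dL = 2.330000e-05 * 19.1320 * 102.2280 = 0.045571 m
L_final = 19.177571 m

dL = 0.045571 m


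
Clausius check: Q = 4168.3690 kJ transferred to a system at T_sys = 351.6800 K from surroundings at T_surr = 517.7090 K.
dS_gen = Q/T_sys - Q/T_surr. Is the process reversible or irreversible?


dS_sys = 4168.3690/351.6800 = 11.8527 kJ/K
dS_surr = -4168.3690/517.7090 = -8.0516 kJ/K
dS_gen = 11.8527 - 8.0516 = 3.8012 kJ/K (irreversible)

dS_gen = 3.8012 kJ/K, irreversible


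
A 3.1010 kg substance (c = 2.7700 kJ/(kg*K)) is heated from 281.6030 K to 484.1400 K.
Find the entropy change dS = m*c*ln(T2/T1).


T2/T1 = 1.7192
ln(T2/T1) = 0.5419
dS = 3.1010 * 2.7700 * 0.5419 = 4.6546 kJ/K

4.6546 kJ/K


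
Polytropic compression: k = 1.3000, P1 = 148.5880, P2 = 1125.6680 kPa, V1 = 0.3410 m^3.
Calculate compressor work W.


(k-1)/k = 0.2308
(P2/P1)^exp = 1.5957
W = 4.3333 * 148.5880 * 0.3410 * (1.5957 - 1) = 130.7886 kJ

130.7886 kJ


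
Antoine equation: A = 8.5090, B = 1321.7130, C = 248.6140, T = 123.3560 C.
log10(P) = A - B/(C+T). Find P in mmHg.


C+T = 371.9700
B/(C+T) = 3.5533
log10(P) = 8.5090 - 3.5533 = 4.9557
P = 10^4.9557 = 90307.0197 mmHg

90307.0197 mmHg


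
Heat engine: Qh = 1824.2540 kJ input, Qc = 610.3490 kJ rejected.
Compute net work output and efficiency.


W = 1824.2540 - 610.3490 = 1213.9050 kJ
eta = 1213.9050 / 1824.2540 = 0.6654 = 66.5425%

W = 1213.9050 kJ, eta = 66.5425%


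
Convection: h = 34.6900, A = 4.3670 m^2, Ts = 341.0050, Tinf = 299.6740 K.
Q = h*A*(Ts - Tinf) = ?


dT = 41.3310 K
Q = 34.6900 * 4.3670 * 41.3310 = 6261.2840 W

6261.2840 W


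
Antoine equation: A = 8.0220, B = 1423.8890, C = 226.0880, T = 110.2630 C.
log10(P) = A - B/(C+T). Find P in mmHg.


C+T = 336.3510
B/(C+T) = 4.2333
log10(P) = 8.0220 - 4.2333 = 3.7887
P = 10^3.7887 = 6146.9184 mmHg

6146.9184 mmHg


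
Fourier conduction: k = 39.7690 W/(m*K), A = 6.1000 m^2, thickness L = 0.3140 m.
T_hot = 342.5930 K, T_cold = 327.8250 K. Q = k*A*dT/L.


dT = 14.7680 K
Q = 39.7690 * 6.1000 * 14.7680 / 0.3140 = 11409.4981 W

11409.4981 W


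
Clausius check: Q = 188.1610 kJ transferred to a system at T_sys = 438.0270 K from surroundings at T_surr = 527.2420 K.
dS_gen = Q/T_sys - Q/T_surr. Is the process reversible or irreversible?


dS_sys = 188.1610/438.0270 = 0.4296 kJ/K
dS_surr = -188.1610/527.2420 = -0.3569 kJ/K
dS_gen = 0.4296 - 0.3569 = 0.0727 kJ/K (irreversible)

dS_gen = 0.0727 kJ/K, irreversible


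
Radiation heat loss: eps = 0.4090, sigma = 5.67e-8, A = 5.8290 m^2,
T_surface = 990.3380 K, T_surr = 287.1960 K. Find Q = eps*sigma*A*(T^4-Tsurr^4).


T^4 = 9.6191e+11
Tsurr^4 = 6.8032e+09
Q = 0.4090 * 5.67e-8 * 5.8290 * 9.5511e+11 = 129107.5640 W

129107.5640 W


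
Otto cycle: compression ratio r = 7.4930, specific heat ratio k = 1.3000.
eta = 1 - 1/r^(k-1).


r^(k-1) = 1.8298
eta = 1 - 1/1.8298 = 0.4535 = 45.3483%

45.3483%


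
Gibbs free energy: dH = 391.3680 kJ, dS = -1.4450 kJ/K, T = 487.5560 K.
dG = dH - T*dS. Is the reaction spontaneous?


T*dS = 487.5560 * -1.4450 = -704.5184 kJ
dG = 391.3680 + 704.5184 = 1095.8864 kJ (non-spontaneous)

dG = 1095.8864 kJ, non-spontaneous


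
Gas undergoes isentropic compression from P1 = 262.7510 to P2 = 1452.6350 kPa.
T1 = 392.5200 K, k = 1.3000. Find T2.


(k-1)/k = 0.2308
(P2/P1)^exp = 1.4838
T2 = 392.5200 * 1.4838 = 582.4167 K

582.4167 K


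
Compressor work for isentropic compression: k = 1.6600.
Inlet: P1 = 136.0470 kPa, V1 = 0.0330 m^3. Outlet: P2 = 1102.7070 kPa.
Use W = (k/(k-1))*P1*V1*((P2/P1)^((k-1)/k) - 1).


(k-1)/k = 0.3976
(P2/P1)^exp = 2.2978
W = 2.5152 * 136.0470 * 0.0330 * (2.2978 - 1) = 14.6550 kJ

14.6550 kJ


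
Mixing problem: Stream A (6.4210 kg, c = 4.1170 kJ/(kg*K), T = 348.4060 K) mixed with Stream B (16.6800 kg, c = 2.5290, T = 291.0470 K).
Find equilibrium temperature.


num = 21487.6473
den = 68.6190
Tf = 313.1444 K

313.1444 K


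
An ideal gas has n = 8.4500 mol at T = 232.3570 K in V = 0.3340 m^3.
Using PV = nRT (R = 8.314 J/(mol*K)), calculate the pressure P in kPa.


P = nRT/V = 8.4500 * 8.314 * 232.3570 / 0.3340
= 16323.8460 / 0.3340 = 48873.7905 Pa = 48.8738 kPa

48.8738 kPa


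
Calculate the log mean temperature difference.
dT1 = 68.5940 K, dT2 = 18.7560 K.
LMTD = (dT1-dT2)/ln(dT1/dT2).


dT1/dT2 = 3.6572
ln(dT1/dT2) = 1.2967
LMTD = 49.8380 / 1.2967 = 38.4347 K

38.4347 K


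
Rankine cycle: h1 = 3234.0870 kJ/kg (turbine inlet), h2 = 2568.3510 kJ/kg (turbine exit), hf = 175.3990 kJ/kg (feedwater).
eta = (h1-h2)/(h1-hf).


W = 665.7360 kJ/kg
Q_in = 3058.6880 kJ/kg
eta = 0.2177 = 21.7654%

eta = 21.7654%


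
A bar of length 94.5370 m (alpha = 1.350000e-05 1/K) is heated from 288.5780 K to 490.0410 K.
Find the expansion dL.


dT = 201.4630 K
dL = 1.350000e-05 * 94.5370 * 201.4630 = 0.257117 m
L_final = 94.794117 m

dL = 0.257117 m


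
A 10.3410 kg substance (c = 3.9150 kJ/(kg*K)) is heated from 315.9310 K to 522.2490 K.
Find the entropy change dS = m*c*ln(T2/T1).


T2/T1 = 1.6530
ln(T2/T1) = 0.5026
dS = 10.3410 * 3.9150 * 0.5026 = 20.3486 kJ/K

20.3486 kJ/K


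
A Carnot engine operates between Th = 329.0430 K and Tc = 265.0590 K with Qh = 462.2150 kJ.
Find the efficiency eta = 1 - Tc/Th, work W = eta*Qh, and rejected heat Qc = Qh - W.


eta = 1 - 265.0590/329.0430 = 0.1945
W = 0.1945 * 462.2150 = 89.8799 kJ
Qc = 462.2150 - 89.8799 = 372.3351 kJ

eta = 19.4455%, W = 89.8799 kJ, Qc = 372.3351 kJ


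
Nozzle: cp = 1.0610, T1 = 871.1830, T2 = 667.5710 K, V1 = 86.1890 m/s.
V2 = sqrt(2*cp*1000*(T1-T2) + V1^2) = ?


dT = 203.6120 K
2*cp*1000*dT = 432064.6640
V1^2 = 7428.5437
V2 = sqrt(439493.2077) = 662.9428 m/s

662.9428 m/s


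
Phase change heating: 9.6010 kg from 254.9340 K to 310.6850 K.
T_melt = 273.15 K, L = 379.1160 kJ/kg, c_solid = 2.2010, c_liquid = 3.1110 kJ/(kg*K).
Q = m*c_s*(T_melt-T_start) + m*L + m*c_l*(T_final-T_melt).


Q1 (sensible, solid) = 9.6010 * 2.2010 * 18.2160 = 384.9369 kJ
Q2 (latent) = 9.6010 * 379.1160 = 3639.8927 kJ
Q3 (sensible, liquid) = 9.6010 * 3.1110 * 37.5350 = 1121.1221 kJ
Q_total = 5145.9517 kJ

5145.9517 kJ


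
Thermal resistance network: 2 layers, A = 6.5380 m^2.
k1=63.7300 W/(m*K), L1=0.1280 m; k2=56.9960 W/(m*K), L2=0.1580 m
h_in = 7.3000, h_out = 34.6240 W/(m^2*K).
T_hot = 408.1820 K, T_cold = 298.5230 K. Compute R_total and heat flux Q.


R_conv_in = 1/(7.3000*6.5380) = 0.0210
R_1 = 0.1280/(63.7300*6.5380) = 0.0003
R_2 = 0.1580/(56.9960*6.5380) = 0.0004
R_conv_out = 1/(34.6240*6.5380) = 0.0044
R_total = 0.0261 K/W
Q = 109.6590 / 0.0261 = 4201.3268 W

R_total = 0.0261 K/W, Q = 4201.3268 W


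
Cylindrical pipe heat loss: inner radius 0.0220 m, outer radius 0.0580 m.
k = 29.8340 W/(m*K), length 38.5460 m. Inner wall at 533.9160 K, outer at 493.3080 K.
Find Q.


dT = 40.6080 K
ln(ro/ri) = 0.9694
Q = 2*pi*29.8340*38.5460*40.6080 / 0.9694 = 302676.7111 W

302676.7111 W


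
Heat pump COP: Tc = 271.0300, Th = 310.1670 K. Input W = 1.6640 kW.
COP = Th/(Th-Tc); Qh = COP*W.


COP = 310.1670 / 39.1370 = 7.9252
Qh = 7.9252 * 1.6640 = 13.1875 kW

COP = 7.9252, Qh = 13.1875 kW


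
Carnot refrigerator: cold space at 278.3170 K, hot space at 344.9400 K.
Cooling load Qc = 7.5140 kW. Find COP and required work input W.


COP = 278.3170 / 66.6230 = 4.1775
W = 7.5140 / 4.1775 = 1.7987 kW

COP = 4.1775, W = 1.7987 kW


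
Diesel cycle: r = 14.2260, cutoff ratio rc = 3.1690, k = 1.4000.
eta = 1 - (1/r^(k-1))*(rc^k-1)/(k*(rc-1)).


r^(k-1) = 2.8922
rc^k = 5.0268
eta = 0.5415 = 54.1501%

54.1501%


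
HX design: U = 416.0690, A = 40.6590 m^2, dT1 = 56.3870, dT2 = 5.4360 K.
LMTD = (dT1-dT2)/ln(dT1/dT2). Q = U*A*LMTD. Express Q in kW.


LMTD = 21.7814 K
Q = 416.0690 * 40.6590 * 21.7814 = 368475.2409 W = 368.4752 kW

368.4752 kW


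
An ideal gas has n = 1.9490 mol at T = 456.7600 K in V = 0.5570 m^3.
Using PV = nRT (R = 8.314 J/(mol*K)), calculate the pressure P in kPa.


P = nRT/V = 1.9490 * 8.314 * 456.7600 / 0.5570
= 7401.3326 / 0.5570 = 13287.8504 Pa = 13.2879 kPa

13.2879 kPa


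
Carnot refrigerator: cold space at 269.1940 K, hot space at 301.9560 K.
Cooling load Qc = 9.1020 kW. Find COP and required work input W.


COP = 269.1940 / 32.7620 = 8.2167
W = 9.1020 / 8.2167 = 1.1078 kW

COP = 8.2167, W = 1.1078 kW


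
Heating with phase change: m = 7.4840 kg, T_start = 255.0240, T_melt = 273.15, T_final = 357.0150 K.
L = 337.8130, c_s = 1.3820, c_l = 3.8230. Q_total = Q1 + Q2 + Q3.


Q1 (sensible, solid) = 7.4840 * 1.3820 * 18.1260 = 187.4752 kJ
Q2 (latent) = 7.4840 * 337.8130 = 2528.1925 kJ
Q3 (sensible, liquid) = 7.4840 * 3.8230 * 83.8650 = 2399.4894 kJ
Q_total = 5115.1570 kJ

5115.1570 kJ


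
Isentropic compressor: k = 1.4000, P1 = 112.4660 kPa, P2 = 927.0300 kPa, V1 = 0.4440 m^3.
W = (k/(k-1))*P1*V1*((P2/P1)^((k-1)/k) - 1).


(k-1)/k = 0.2857
(P2/P1)^exp = 1.8270
W = 3.5000 * 112.4660 * 0.4440 * (1.8270 - 1) = 144.5340 kJ

144.5340 kJ


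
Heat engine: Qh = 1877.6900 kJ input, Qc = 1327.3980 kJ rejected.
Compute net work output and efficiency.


W = 1877.6900 - 1327.3980 = 550.2920 kJ
eta = 550.2920 / 1877.6900 = 0.2931 = 29.3069%

W = 550.2920 kJ, eta = 29.3069%


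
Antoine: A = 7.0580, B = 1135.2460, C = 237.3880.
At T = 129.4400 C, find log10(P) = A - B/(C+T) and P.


C+T = 366.8280
B/(C+T) = 3.0948
log10(P) = 7.0580 - 3.0948 = 3.9632
P = 10^3.9632 = 9188.3227 mmHg

9188.3227 mmHg


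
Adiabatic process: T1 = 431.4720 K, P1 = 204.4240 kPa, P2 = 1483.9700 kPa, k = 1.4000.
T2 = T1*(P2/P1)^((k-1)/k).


(k-1)/k = 0.2857
(P2/P1)^exp = 1.7619
T2 = 431.4720 * 1.7619 = 760.1899 K

760.1899 K


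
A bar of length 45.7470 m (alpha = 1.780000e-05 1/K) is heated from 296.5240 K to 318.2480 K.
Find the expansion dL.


dT = 21.7240 K
dL = 1.780000e-05 * 45.7470 * 21.7240 = 0.017690 m
L_final = 45.764690 m

dL = 0.017690 m


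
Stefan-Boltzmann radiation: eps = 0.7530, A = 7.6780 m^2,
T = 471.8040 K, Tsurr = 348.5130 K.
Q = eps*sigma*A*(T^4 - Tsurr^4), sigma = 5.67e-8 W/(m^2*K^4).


T^4 = 4.9550e+10
Tsurr^4 = 1.4753e+10
Q = 0.7530 * 5.67e-8 * 7.6780 * 3.4797e+10 = 11407.0626 W

11407.0626 W


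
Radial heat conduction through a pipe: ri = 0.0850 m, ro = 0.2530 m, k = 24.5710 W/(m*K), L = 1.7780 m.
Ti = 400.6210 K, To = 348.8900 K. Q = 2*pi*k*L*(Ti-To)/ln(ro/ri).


dT = 51.7310 K
ln(ro/ri) = 1.0907
Q = 2*pi*24.5710*1.7780*51.7310 / 1.0907 = 13018.6153 W

13018.6153 W


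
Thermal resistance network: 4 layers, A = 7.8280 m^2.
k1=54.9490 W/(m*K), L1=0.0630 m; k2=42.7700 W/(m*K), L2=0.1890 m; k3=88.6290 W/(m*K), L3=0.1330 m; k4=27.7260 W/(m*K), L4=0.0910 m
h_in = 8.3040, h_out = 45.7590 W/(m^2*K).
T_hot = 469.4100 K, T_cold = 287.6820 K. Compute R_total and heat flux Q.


R_conv_in = 1/(8.3040*7.8280) = 0.0154
R_1 = 0.0630/(54.9490*7.8280) = 0.0001
R_2 = 0.1890/(42.7700*7.8280) = 0.0006
R_3 = 0.1330/(88.6290*7.8280) = 0.0002
R_4 = 0.0910/(27.7260*7.8280) = 0.0004
R_conv_out = 1/(45.7590*7.8280) = 0.0028
R_total = 0.0195 K/W
Q = 181.7280 / 0.0195 = 9320.6196 W

R_total = 0.0195 K/W, Q = 9320.6196 W


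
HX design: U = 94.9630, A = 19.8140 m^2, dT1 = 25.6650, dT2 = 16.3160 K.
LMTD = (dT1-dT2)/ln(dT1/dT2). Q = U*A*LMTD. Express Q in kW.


LMTD = 20.6388 K
Q = 94.9630 * 19.8140 * 20.6388 = 38833.8835 W = 38.8339 kW

38.8339 kW


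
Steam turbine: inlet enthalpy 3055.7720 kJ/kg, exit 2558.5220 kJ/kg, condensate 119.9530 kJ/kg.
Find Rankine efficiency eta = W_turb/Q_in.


W = 497.2500 kJ/kg
Q_in = 2935.8190 kJ/kg
eta = 0.1694 = 16.9374%

eta = 16.9374%


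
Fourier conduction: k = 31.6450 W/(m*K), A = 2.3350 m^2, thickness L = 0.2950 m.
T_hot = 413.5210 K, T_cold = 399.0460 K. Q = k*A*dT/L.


dT = 14.4750 K
Q = 31.6450 * 2.3350 * 14.4750 / 0.2950 = 3625.6722 W

3625.6722 W


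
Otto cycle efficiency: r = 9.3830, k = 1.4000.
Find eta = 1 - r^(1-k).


r^(k-1) = 2.4487
eta = 1 - 1/2.4487 = 0.5916 = 59.1621%

59.1621%


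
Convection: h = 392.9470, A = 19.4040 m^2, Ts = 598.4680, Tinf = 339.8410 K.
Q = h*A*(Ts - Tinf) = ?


dT = 258.6270 K
Q = 392.9470 * 19.4040 * 258.6270 = 1971964.5599 W

1971964.5599 W


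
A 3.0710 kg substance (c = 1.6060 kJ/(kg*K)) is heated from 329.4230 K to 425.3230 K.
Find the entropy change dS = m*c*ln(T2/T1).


T2/T1 = 1.2911
ln(T2/T1) = 0.2555
dS = 3.0710 * 1.6060 * 0.2555 = 1.2602 kJ/K

1.2602 kJ/K


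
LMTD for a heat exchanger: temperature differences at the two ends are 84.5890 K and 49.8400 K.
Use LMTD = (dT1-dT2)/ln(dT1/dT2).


dT1/dT2 = 1.6972
ln(dT1/dT2) = 0.5290
LMTD = 34.7490 / 0.5290 = 65.6898 K

65.6898 K


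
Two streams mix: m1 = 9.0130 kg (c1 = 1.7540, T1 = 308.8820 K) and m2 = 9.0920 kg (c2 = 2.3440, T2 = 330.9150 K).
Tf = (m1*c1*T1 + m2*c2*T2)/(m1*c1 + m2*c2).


num = 11935.3984
den = 37.1205
Tf = 321.5316 K

321.5316 K


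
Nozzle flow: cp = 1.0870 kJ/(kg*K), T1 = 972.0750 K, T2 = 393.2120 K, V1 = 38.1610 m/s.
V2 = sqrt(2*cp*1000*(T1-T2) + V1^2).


dT = 578.8630 K
2*cp*1000*dT = 1258448.1620
V1^2 = 1456.2619
V2 = sqrt(1259904.4239) = 1122.4546 m/s

1122.4546 m/s


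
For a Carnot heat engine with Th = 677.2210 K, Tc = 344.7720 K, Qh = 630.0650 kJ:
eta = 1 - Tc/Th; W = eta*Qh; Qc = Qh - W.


eta = 1 - 344.7720/677.2210 = 0.4909
W = 0.4909 * 630.0650 = 309.3000 kJ
Qc = 630.0650 - 309.3000 = 320.7650 kJ

eta = 49.0902%, W = 309.3000 kJ, Qc = 320.7650 kJ


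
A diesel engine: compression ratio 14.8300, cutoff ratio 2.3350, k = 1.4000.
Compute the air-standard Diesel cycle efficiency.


r^(k-1) = 2.9407
rc^k = 3.2779
eta = 0.5855 = 58.5545%

58.5545%


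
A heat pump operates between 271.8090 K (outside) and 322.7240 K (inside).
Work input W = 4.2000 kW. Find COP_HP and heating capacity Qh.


COP = 322.7240 / 50.9150 = 6.3385
Qh = 6.3385 * 4.2000 = 26.6216 kW

COP = 6.3385, Qh = 26.6216 kW


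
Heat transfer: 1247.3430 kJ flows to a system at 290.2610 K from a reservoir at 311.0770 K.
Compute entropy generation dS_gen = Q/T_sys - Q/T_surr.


dS_sys = 1247.3430/290.2610 = 4.2973 kJ/K
dS_surr = -1247.3430/311.0770 = -4.0098 kJ/K
dS_gen = 4.2973 - 4.0098 = 0.2876 kJ/K (irreversible)

dS_gen = 0.2876 kJ/K, irreversible


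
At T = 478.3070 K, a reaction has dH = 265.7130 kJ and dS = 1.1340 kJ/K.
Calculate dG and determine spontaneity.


T*dS = 478.3070 * 1.1340 = 542.4001 kJ
dG = 265.7130 - 542.4001 = -276.6871 kJ (spontaneous)

dG = -276.6871 kJ, spontaneous


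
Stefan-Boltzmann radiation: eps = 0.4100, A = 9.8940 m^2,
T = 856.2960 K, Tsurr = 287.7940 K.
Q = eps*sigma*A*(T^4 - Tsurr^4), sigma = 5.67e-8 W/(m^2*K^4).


T^4 = 5.3765e+11
Tsurr^4 = 6.8600e+09
Q = 0.4100 * 5.67e-8 * 9.8940 * 5.3079e+11 = 122083.6421 W

122083.6421 W


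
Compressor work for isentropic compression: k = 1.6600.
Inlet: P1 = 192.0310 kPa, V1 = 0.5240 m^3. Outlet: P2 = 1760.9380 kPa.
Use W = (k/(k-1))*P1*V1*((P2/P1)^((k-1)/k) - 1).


(k-1)/k = 0.3976
(P2/P1)^exp = 2.4134
W = 2.5152 * 192.0310 * 0.5240 * (2.4134 - 1) = 357.7118 kJ

357.7118 kJ


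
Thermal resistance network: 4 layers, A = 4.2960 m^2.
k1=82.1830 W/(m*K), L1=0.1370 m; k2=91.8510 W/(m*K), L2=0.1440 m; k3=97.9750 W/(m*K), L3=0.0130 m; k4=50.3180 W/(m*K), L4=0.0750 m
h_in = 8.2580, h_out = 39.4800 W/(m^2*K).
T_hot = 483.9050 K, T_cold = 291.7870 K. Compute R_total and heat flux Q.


R_conv_in = 1/(8.2580*4.2960) = 0.0282
R_1 = 0.1370/(82.1830*4.2960) = 0.0004
R_2 = 0.1440/(91.8510*4.2960) = 0.0004
R_3 = 0.0130/(97.9750*4.2960) = 3.0886e-05
R_4 = 0.0750/(50.3180*4.2960) = 0.0003
R_conv_out = 1/(39.4800*4.2960) = 0.0059
R_total = 0.0352 K/W
Q = 192.1180 / 0.0352 = 5455.6338 W

R_total = 0.0352 K/W, Q = 5455.6338 W


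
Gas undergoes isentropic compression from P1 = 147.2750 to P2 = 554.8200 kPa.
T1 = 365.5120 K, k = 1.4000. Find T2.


(k-1)/k = 0.2857
(P2/P1)^exp = 1.4608
T2 = 365.5120 * 1.4608 = 533.9243 K

533.9243 K


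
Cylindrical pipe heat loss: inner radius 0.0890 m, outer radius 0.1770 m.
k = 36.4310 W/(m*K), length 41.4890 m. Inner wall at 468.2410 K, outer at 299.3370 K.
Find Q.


dT = 168.9040 K
ln(ro/ri) = 0.6875
Q = 2*pi*36.4310*41.4890*168.9040 / 0.6875 = 2333150.3125 W

2333150.3125 W


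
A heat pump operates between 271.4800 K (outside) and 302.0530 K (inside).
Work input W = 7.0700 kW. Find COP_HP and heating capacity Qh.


COP = 302.0530 / 30.5730 = 9.8797
Qh = 9.8797 * 7.0700 = 69.8497 kW

COP = 9.8797, Qh = 69.8497 kW


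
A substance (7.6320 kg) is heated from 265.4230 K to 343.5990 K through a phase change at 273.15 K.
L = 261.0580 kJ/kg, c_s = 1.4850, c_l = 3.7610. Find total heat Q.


Q1 (sensible, solid) = 7.6320 * 1.4850 * 7.7270 = 87.5741 kJ
Q2 (latent) = 7.6320 * 261.0580 = 1992.3947 kJ
Q3 (sensible, liquid) = 7.6320 * 3.7610 * 70.4490 = 2022.1647 kJ
Q_total = 4102.1335 kJ

4102.1335 kJ


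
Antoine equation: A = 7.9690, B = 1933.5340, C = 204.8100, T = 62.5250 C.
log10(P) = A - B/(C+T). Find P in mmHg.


C+T = 267.3350
B/(C+T) = 7.2326
log10(P) = 7.9690 - 7.2326 = 0.7364
P = 10^0.7364 = 5.4497 mmHg

5.4497 mmHg


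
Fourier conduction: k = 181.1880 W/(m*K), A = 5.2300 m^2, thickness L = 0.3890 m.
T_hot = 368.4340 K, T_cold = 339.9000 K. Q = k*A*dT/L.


dT = 28.5340 K
Q = 181.1880 * 5.2300 * 28.5340 / 0.3890 = 69509.5018 W

69509.5018 W


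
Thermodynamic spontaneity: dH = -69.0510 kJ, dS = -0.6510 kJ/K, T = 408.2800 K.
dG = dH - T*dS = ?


T*dS = 408.2800 * -0.6510 = -265.7903 kJ
dG = -69.0510 + 265.7903 = 196.7393 kJ (non-spontaneous)

dG = 196.7393 kJ, non-spontaneous


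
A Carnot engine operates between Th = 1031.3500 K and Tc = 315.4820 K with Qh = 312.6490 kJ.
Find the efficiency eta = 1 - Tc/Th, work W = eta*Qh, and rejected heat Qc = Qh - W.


eta = 1 - 315.4820/1031.3500 = 0.6941
W = 0.6941 * 312.6490 = 217.0121 kJ
Qc = 312.6490 - 217.0121 = 95.6369 kJ

eta = 69.4108%, W = 217.0121 kJ, Qc = 95.6369 kJ


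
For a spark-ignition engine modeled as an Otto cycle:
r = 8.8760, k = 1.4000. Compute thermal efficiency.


r^(k-1) = 2.3949
eta = 1 - 1/2.3949 = 0.5824 = 58.2446%

58.2446%


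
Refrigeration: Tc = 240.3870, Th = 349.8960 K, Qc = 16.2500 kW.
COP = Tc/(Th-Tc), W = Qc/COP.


COP = 240.3870 / 109.5090 = 2.1951
W = 16.2500 / 2.1951 = 7.4027 kW

COP = 2.1951, W = 7.4027 kW


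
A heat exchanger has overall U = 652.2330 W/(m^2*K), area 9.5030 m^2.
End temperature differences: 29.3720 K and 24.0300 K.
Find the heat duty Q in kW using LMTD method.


LMTD = 26.6117 K
Q = 652.2330 * 9.5030 * 26.6117 = 164943.8319 W = 164.9438 kW

164.9438 kW


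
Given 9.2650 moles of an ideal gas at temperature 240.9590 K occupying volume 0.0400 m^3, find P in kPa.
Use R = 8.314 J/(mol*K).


P = nRT/V = 9.2650 * 8.314 * 240.9590 / 0.0400
= 18560.8814 / 0.0400 = 464022.0353 Pa = 464.0220 kPa

464.0220 kPa


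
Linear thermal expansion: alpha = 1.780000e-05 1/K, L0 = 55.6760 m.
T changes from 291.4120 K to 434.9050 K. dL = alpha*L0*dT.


dT = 143.4930 K
dL = 1.780000e-05 * 55.6760 * 143.4930 = 0.142206 m
L_final = 55.818206 m

dL = 0.142206 m


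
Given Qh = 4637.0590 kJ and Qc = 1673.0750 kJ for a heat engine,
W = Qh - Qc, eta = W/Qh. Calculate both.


W = 4637.0590 - 1673.0750 = 2963.9840 kJ
eta = 2963.9840 / 4637.0590 = 0.6392 = 63.9195%

W = 2963.9840 kJ, eta = 63.9195%


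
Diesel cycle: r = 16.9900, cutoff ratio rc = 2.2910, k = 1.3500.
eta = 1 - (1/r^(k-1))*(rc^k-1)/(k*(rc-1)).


r^(k-1) = 2.6951
rc^k = 3.0622
eta = 0.5610 = 56.0961%

56.0961%


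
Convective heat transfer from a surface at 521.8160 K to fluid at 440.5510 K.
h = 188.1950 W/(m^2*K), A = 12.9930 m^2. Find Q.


dT = 81.2650 K
Q = 188.1950 * 12.9930 * 81.2650 = 198710.6111 W

198710.6111 W


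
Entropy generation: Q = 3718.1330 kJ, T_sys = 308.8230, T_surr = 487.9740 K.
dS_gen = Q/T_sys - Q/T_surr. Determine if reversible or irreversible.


dS_sys = 3718.1330/308.8230 = 12.0397 kJ/K
dS_surr = -3718.1330/487.9740 = -7.6195 kJ/K
dS_gen = 12.0397 - 7.6195 = 4.4202 kJ/K (irreversible)

dS_gen = 4.4202 kJ/K, irreversible


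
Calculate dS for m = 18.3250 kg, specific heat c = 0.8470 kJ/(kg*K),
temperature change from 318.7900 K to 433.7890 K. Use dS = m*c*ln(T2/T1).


T2/T1 = 1.3607
ln(T2/T1) = 0.3080
dS = 18.3250 * 0.8470 * 0.3080 = 4.7810 kJ/K

4.7810 kJ/K


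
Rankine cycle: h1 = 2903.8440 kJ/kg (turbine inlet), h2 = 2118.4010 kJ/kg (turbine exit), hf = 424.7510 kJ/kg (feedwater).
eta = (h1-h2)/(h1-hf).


W = 785.4430 kJ/kg
Q_in = 2479.0930 kJ/kg
eta = 0.3168 = 31.6827%

eta = 31.6827%


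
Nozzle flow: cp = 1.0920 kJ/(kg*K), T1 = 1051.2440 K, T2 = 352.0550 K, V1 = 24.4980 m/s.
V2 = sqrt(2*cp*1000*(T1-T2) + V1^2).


dT = 699.1890 K
2*cp*1000*dT = 1527028.7760
V1^2 = 600.1520
V2 = sqrt(1527628.9280) = 1235.9729 m/s

1235.9729 m/s


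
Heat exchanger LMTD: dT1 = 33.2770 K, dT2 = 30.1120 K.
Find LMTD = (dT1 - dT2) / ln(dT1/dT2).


dT1/dT2 = 1.1051
ln(dT1/dT2) = 0.0999
LMTD = 3.1650 / 0.0999 = 31.6681 K

31.6681 K


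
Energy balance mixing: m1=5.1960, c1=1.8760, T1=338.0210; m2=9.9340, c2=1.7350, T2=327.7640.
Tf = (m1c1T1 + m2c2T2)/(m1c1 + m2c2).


num = 8944.0991
den = 26.9832
Tf = 331.4693 K

331.4693 K


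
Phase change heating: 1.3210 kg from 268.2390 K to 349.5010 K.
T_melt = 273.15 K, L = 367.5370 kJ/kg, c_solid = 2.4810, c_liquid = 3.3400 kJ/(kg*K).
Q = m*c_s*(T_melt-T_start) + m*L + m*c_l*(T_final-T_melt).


Q1 (sensible, solid) = 1.3210 * 2.4810 * 4.9110 = 16.0953 kJ
Q2 (latent) = 1.3210 * 367.5370 = 485.5164 kJ
Q3 (sensible, liquid) = 1.3210 * 3.3400 * 76.3510 = 336.8713 kJ
Q_total = 838.4830 kJ

838.4830 kJ


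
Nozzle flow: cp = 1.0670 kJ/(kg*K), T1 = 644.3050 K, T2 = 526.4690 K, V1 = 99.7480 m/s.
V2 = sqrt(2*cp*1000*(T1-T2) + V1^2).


dT = 117.8360 K
2*cp*1000*dT = 251462.0240
V1^2 = 9949.6635
V2 = sqrt(261411.6875) = 511.2844 m/s

511.2844 m/s


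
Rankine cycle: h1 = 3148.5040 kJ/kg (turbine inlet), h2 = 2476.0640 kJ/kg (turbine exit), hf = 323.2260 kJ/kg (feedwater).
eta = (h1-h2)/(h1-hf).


W = 672.4400 kJ/kg
Q_in = 2825.2780 kJ/kg
eta = 0.2380 = 23.8008%

eta = 23.8008%


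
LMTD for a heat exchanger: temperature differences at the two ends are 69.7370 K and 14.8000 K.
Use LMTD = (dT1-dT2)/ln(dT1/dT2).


dT1/dT2 = 4.7120
ln(dT1/dT2) = 1.5501
LMTD = 54.9370 / 1.5501 = 35.4409 K

35.4409 K


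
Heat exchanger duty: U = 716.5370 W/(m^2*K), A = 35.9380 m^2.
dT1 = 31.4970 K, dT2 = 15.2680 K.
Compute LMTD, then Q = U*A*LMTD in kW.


LMTD = 22.4116 K
Q = 716.5370 * 35.9380 * 22.4116 = 577119.6283 W = 577.1196 kW

577.1196 kW


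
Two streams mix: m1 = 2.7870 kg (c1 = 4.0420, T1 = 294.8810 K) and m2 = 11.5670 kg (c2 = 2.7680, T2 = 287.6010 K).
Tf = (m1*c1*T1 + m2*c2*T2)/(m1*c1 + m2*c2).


num = 12530.1028
den = 43.2825
Tf = 289.4958 K

289.4958 K


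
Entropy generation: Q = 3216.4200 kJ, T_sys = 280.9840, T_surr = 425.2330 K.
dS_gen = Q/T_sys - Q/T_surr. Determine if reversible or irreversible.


dS_sys = 3216.4200/280.9840 = 11.4470 kJ/K
dS_surr = -3216.4200/425.2330 = -7.5639 kJ/K
dS_gen = 11.4470 - 7.5639 = 3.8831 kJ/K (irreversible)

dS_gen = 3.8831 kJ/K, irreversible
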